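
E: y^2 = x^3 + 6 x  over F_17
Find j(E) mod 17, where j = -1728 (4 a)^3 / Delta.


Delta = -16(4 a^3 + 27 b^2) mod 17 = 14
-1728 * (4 a)^3 = -1728 * (4*6)^3 mod 17 = 1
j = 1 * 14^(-1) mod 17 = 11

j = 11 (mod 17)


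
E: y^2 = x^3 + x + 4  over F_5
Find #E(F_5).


For each x in F_5, count y with y^2 = x^3 + 1 x + 4 mod 5:
  x = 0: RHS = 4, y in [2, 3]  -> 2 point(s)
  x = 1: RHS = 1, y in [1, 4]  -> 2 point(s)
  x = 2: RHS = 4, y in [2, 3]  -> 2 point(s)
  x = 3: RHS = 4, y in [2, 3]  -> 2 point(s)
Affine points: 8. Add the point at infinity: total = 9.

#E(F_5) = 9


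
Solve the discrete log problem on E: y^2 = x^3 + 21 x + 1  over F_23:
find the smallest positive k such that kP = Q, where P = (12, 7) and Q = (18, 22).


Enumerate multiples of P until we hit Q = (18, 22):
  1P = (12, 7)
  2P = (5, 1)
  3P = (18, 1)
  4P = (17, 21)
  5P = (0, 22)
  6P = (14, 7)
  7P = (20, 16)
  8P = (7, 13)
  9P = (22, 5)
  10P = (1, 0)
  11P = (22, 18)
  12P = (7, 10)
  13P = (20, 7)
  14P = (14, 16)
  15P = (0, 1)
  16P = (17, 2)
  17P = (18, 22)
Match found at i = 17.

k = 17


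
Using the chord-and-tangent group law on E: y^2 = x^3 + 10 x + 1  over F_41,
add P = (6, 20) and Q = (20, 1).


P != Q, so use the chord formula.
s = (y2 - y1) / (x2 - x1) = (22) / (14) mod 41 = 25
x3 = s^2 - x1 - x2 mod 41 = 25^2 - 6 - 20 = 25
y3 = s (x1 - x3) - y1 mod 41 = 25 * (6 - 25) - 20 = 38

P + Q = (25, 38)


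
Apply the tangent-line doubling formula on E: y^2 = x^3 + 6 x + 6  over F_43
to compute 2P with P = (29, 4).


Doubling: s = (3 x1^2 + a) / (2 y1)
s = (3*29^2 + 6) / (2*4) mod 43 = 42
x3 = s^2 - 2 x1 mod 43 = 42^2 - 2*29 = 29
y3 = s (x1 - x3) - y1 mod 43 = 42 * (29 - 29) - 4 = 39

2P = (29, 39)


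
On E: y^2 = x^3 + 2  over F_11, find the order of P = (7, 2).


Compute successive multiples of P until we hit O:
  1P = (7, 2)
  2P = (9, 7)
  3P = (4, 0)
  4P = (9, 4)
  5P = (7, 9)
  6P = O

ord(P) = 6


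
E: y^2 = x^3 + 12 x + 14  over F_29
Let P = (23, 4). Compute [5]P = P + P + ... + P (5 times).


k = 5 = 101_2 (binary, LSB first: 101)
Double-and-add from P = (23, 4):
  bit 0 = 1: acc = O + (23, 4) = (23, 4)
  bit 1 = 0: acc unchanged = (23, 4)
  bit 2 = 1: acc = (23, 4) + (19, 24) = (12, 28)

5P = (12, 28)


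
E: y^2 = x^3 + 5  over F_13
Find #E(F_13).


For each x in F_13, count y with y^2 = x^3 + 0 x + 5 mod 13:
  x = 2: RHS = 0, y in [0]  -> 1 point(s)
  x = 4: RHS = 4, y in [2, 11]  -> 2 point(s)
  x = 5: RHS = 0, y in [0]  -> 1 point(s)
  x = 6: RHS = 0, y in [0]  -> 1 point(s)
  x = 7: RHS = 10, y in [6, 7]  -> 2 point(s)
  x = 8: RHS = 10, y in [6, 7]  -> 2 point(s)
  x = 10: RHS = 4, y in [2, 11]  -> 2 point(s)
  x = 11: RHS = 10, y in [6, 7]  -> 2 point(s)
  x = 12: RHS = 4, y in [2, 11]  -> 2 point(s)
Affine points: 15. Add the point at infinity: total = 16.

#E(F_13) = 16


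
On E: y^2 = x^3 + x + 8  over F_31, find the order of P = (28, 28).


Compute successive multiples of P until we hit O:
  1P = (28, 28)
  2P = (14, 10)
  3P = (9, 23)
  4P = (3, 21)
  5P = (16, 20)
  6P = (15, 22)
  7P = (26, 23)
  8P = (22, 18)
  ... (continuing to 35P)
  35P = O

ord(P) = 35


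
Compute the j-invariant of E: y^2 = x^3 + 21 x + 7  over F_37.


Delta = -16(4 a^3 + 27 b^2) mod 37 = 32
-1728 * (4 a)^3 = -1728 * (4*21)^3 mod 37 = 11
j = 11 * 32^(-1) mod 37 = 20

j = 20 (mod 37)


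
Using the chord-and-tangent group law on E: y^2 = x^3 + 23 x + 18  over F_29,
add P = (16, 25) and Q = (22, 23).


P != Q, so use the chord formula.
s = (y2 - y1) / (x2 - x1) = (27) / (6) mod 29 = 19
x3 = s^2 - x1 - x2 mod 29 = 19^2 - 16 - 22 = 4
y3 = s (x1 - x3) - y1 mod 29 = 19 * (16 - 4) - 25 = 0

P + Q = (4, 0)


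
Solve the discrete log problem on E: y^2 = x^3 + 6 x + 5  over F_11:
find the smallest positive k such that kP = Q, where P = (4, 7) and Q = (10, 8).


Enumerate multiples of P until we hit Q = (10, 8):
  1P = (4, 7)
  2P = (8, 9)
  3P = (2, 5)
  4P = (6, 2)
  5P = (10, 8)
Match found at i = 5.

k = 5


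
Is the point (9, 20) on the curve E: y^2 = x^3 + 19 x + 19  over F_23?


Check whether y^2 = x^3 + 19 x + 19 (mod 23) for (x, y) = (9, 20).
LHS: y^2 = 20^2 mod 23 = 9
RHS: x^3 + 19 x + 19 = 9^3 + 19*9 + 19 mod 23 = 22
LHS != RHS

No, not on the curve


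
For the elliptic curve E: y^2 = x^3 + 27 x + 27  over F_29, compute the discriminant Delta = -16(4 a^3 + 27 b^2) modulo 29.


4 a^3 + 27 b^2 = 4*27^3 + 27*27^2 = 78732 + 19683 = 98415
Delta = -16 * (98415) = -1574640
Delta mod 29 = 2

Delta = 2 (mod 29)


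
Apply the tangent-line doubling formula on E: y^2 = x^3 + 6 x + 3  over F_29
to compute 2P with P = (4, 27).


Doubling: s = (3 x1^2 + a) / (2 y1)
s = (3*4^2 + 6) / (2*27) mod 29 = 1
x3 = s^2 - 2 x1 mod 29 = 1^2 - 2*4 = 22
y3 = s (x1 - x3) - y1 mod 29 = 1 * (4 - 22) - 27 = 13

2P = (22, 13)


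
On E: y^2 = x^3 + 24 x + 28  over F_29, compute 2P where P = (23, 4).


Doubling: s = (3 x1^2 + a) / (2 y1)
s = (3*23^2 + 24) / (2*4) mod 29 = 2
x3 = s^2 - 2 x1 mod 29 = 2^2 - 2*23 = 16
y3 = s (x1 - x3) - y1 mod 29 = 2 * (23 - 16) - 4 = 10

2P = (16, 10)


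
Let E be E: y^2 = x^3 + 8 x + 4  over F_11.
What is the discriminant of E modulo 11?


4 a^3 + 27 b^2 = 4*8^3 + 27*4^2 = 2048 + 432 = 2480
Delta = -16 * (2480) = -39680
Delta mod 11 = 8

Delta = 8 (mod 11)


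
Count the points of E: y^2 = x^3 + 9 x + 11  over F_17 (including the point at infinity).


For each x in F_17, count y with y^2 = x^3 + 9 x + 11 mod 17:
  x = 1: RHS = 4, y in [2, 15]  -> 2 point(s)
  x = 4: RHS = 9, y in [3, 14]  -> 2 point(s)
  x = 6: RHS = 9, y in [3, 14]  -> 2 point(s)
  x = 7: RHS = 9, y in [3, 14]  -> 2 point(s)
  x = 8: RHS = 0, y in [0]  -> 1 point(s)
  x = 10: RHS = 13, y in [8, 9]  -> 2 point(s)
  x = 11: RHS = 13, y in [8, 9]  -> 2 point(s)
  x = 13: RHS = 13, y in [8, 9]  -> 2 point(s)
  x = 14: RHS = 8, y in [5, 12]  -> 2 point(s)
  x = 15: RHS = 2, y in [6, 11]  -> 2 point(s)
  x = 16: RHS = 1, y in [1, 16]  -> 2 point(s)
Affine points: 21. Add the point at infinity: total = 22.

#E(F_17) = 22


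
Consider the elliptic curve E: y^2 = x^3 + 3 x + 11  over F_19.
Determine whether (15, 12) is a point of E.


Check whether y^2 = x^3 + 3 x + 11 (mod 19) for (x, y) = (15, 12).
LHS: y^2 = 12^2 mod 19 = 11
RHS: x^3 + 3 x + 11 = 15^3 + 3*15 + 11 mod 19 = 11
LHS = RHS

Yes, on the curve


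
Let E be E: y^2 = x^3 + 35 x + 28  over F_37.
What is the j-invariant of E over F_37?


Delta = -16(4 a^3 + 27 b^2) mod 37 = 4
-1728 * (4 a)^3 = -1728 * (4*35)^3 mod 37 = 29
j = 29 * 4^(-1) mod 37 = 35

j = 35 (mod 37)


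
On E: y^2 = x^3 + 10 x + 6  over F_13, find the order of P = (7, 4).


Compute successive multiples of P until we hit O:
  1P = (7, 4)
  2P = (11, 2)
  3P = (5, 8)
  4P = (5, 5)
  5P = (11, 11)
  6P = (7, 9)
  7P = O

ord(P) = 7


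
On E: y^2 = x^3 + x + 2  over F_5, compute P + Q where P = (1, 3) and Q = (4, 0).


P != Q, so use the chord formula.
s = (y2 - y1) / (x2 - x1) = (2) / (3) mod 5 = 4
x3 = s^2 - x1 - x2 mod 5 = 4^2 - 1 - 4 = 1
y3 = s (x1 - x3) - y1 mod 5 = 4 * (1 - 1) - 3 = 2

P + Q = (1, 2)


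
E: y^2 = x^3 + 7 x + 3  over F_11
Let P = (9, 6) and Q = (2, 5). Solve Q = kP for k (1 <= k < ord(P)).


Enumerate multiples of P until we hit Q = (2, 5):
  1P = (9, 6)
  2P = (2, 6)
  3P = (0, 5)
  4P = (5, 3)
  5P = (1, 0)
  6P = (5, 8)
  7P = (0, 6)
  8P = (2, 5)
Match found at i = 8.

k = 8


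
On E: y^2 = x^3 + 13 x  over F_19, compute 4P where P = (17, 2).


k = 4 = 100_2 (binary, LSB first: 001)
Double-and-add from P = (17, 2):
  bit 0 = 0: acc unchanged = O
  bit 1 = 0: acc unchanged = O
  bit 2 = 1: acc = O + (6, 16) = (6, 16)

4P = (6, 16)


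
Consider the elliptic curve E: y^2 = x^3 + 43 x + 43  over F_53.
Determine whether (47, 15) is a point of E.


Check whether y^2 = x^3 + 43 x + 43 (mod 53) for (x, y) = (47, 15).
LHS: y^2 = 15^2 mod 53 = 13
RHS: x^3 + 43 x + 43 = 47^3 + 43*47 + 43 mod 53 = 46
LHS != RHS

No, not on the curve


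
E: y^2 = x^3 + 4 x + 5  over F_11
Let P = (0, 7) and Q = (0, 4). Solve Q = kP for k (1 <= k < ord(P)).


Enumerate multiples of P until we hit Q = (0, 4):
  1P = (0, 7)
  2P = (3, 0)
  3P = (0, 4)
Match found at i = 3.

k = 3


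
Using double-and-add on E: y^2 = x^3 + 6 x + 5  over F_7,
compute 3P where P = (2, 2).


k = 3 = 11_2 (binary, LSB first: 11)
Double-and-add from P = (2, 2):
  bit 0 = 1: acc = O + (2, 2) = (2, 2)
  bit 1 = 1: acc = (2, 2) + (4, 3) = (3, 1)

3P = (3, 1)


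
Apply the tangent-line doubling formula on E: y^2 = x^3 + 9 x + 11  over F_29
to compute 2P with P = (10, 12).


Doubling: s = (3 x1^2 + a) / (2 y1)
s = (3*10^2 + 9) / (2*12) mod 29 = 2
x3 = s^2 - 2 x1 mod 29 = 2^2 - 2*10 = 13
y3 = s (x1 - x3) - y1 mod 29 = 2 * (10 - 13) - 12 = 11

2P = (13, 11)


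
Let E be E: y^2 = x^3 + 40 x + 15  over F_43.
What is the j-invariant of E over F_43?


Delta = -16(4 a^3 + 27 b^2) mod 43 = 31
-1728 * (4 a)^3 = -1728 * (4*40)^3 mod 43 = 21
j = 21 * 31^(-1) mod 43 = 9

j = 9 (mod 43)


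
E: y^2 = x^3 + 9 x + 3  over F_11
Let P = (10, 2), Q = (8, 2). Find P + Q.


P != Q, so use the chord formula.
s = (y2 - y1) / (x2 - x1) = (0) / (9) mod 11 = 0
x3 = s^2 - x1 - x2 mod 11 = 0^2 - 10 - 8 = 4
y3 = s (x1 - x3) - y1 mod 11 = 0 * (10 - 4) - 2 = 9

P + Q = (4, 9)


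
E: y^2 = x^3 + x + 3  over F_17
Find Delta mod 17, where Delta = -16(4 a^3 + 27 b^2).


4 a^3 + 27 b^2 = 4*1^3 + 27*3^2 = 4 + 243 = 247
Delta = -16 * (247) = -3952
Delta mod 17 = 9

Delta = 9 (mod 17)


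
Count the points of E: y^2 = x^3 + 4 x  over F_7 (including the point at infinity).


For each x in F_7, count y with y^2 = x^3 + 4 x + 0 mod 7:
  x = 0: RHS = 0, y in [0]  -> 1 point(s)
  x = 2: RHS = 2, y in [3, 4]  -> 2 point(s)
  x = 3: RHS = 4, y in [2, 5]  -> 2 point(s)
  x = 6: RHS = 2, y in [3, 4]  -> 2 point(s)
Affine points: 7. Add the point at infinity: total = 8.

#E(F_7) = 8


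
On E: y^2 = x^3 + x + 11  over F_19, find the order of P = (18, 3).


Compute successive multiples of P until we hit O:
  1P = (18, 3)
  2P = (13, 13)
  3P = (11, 2)
  4P = (16, 0)
  5P = (11, 17)
  6P = (13, 6)
  7P = (18, 16)
  8P = O

ord(P) = 8


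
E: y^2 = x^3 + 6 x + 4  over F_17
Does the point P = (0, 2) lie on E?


Check whether y^2 = x^3 + 6 x + 4 (mod 17) for (x, y) = (0, 2).
LHS: y^2 = 2^2 mod 17 = 4
RHS: x^3 + 6 x + 4 = 0^3 + 6*0 + 4 mod 17 = 4
LHS = RHS

Yes, on the curve


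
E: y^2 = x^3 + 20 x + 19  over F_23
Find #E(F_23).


For each x in F_23, count y with y^2 = x^3 + 20 x + 19 mod 23:
  x = 4: RHS = 2, y in [5, 18]  -> 2 point(s)
  x = 8: RHS = 1, y in [1, 22]  -> 2 point(s)
  x = 9: RHS = 8, y in [10, 13]  -> 2 point(s)
  x = 10: RHS = 0, y in [0]  -> 1 point(s)
  x = 11: RHS = 6, y in [11, 12]  -> 2 point(s)
  x = 12: RHS = 9, y in [3, 20]  -> 2 point(s)
  x = 18: RHS = 1, y in [1, 22]  -> 2 point(s)
  x = 19: RHS = 13, y in [6, 17]  -> 2 point(s)
  x = 20: RHS = 1, y in [1, 22]  -> 2 point(s)
Affine points: 17. Add the point at infinity: total = 18.

#E(F_23) = 18


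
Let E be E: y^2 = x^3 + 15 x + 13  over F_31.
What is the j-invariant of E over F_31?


Delta = -16(4 a^3 + 27 b^2) mod 31 = 5
-1728 * (4 a)^3 = -1728 * (4*15)^3 mod 31 = 29
j = 29 * 5^(-1) mod 31 = 12

j = 12 (mod 31)


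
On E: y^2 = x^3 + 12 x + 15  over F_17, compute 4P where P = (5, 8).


k = 4 = 100_2 (binary, LSB first: 001)
Double-and-add from P = (5, 8):
  bit 0 = 0: acc unchanged = O
  bit 1 = 0: acc unchanged = O
  bit 2 = 1: acc = O + (16, 6) = (16, 6)

4P = (16, 6)


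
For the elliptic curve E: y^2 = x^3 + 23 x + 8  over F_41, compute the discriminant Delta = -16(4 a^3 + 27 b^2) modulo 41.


4 a^3 + 27 b^2 = 4*23^3 + 27*8^2 = 48668 + 1728 = 50396
Delta = -16 * (50396) = -806336
Delta mod 41 = 11

Delta = 11 (mod 41)


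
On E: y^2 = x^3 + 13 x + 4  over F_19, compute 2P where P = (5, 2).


Doubling: s = (3 x1^2 + a) / (2 y1)
s = (3*5^2 + 13) / (2*2) mod 19 = 3
x3 = s^2 - 2 x1 mod 19 = 3^2 - 2*5 = 18
y3 = s (x1 - x3) - y1 mod 19 = 3 * (5 - 18) - 2 = 16

2P = (18, 16)


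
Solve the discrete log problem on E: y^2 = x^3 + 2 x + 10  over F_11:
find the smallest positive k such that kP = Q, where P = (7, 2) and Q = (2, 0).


Enumerate multiples of P until we hit Q = (2, 0):
  1P = (7, 2)
  2P = (2, 0)
Match found at i = 2.

k = 2


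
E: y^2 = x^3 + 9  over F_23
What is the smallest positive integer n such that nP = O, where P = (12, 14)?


Compute successive multiples of P until we hit O:
  1P = (12, 14)
  2P = (0, 20)
  3P = (17, 0)
  4P = (0, 3)
  5P = (12, 9)
  6P = O

ord(P) = 6


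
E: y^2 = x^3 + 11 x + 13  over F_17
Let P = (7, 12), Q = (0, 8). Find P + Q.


P != Q, so use the chord formula.
s = (y2 - y1) / (x2 - x1) = (13) / (10) mod 17 = 3
x3 = s^2 - x1 - x2 mod 17 = 3^2 - 7 - 0 = 2
y3 = s (x1 - x3) - y1 mod 17 = 3 * (7 - 2) - 12 = 3

P + Q = (2, 3)


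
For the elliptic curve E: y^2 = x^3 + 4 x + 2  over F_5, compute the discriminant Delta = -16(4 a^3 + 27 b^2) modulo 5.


4 a^3 + 27 b^2 = 4*4^3 + 27*2^2 = 256 + 108 = 364
Delta = -16 * (364) = -5824
Delta mod 5 = 1

Delta = 1 (mod 5)


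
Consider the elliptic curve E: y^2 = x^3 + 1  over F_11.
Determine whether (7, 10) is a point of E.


Check whether y^2 = x^3 + 0 x + 1 (mod 11) for (x, y) = (7, 10).
LHS: y^2 = 10^2 mod 11 = 1
RHS: x^3 + 0 x + 1 = 7^3 + 0*7 + 1 mod 11 = 3
LHS != RHS

No, not on the curve


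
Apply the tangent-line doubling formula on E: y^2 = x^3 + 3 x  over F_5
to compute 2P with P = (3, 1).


Doubling: s = (3 x1^2 + a) / (2 y1)
s = (3*3^2 + 3) / (2*1) mod 5 = 0
x3 = s^2 - 2 x1 mod 5 = 0^2 - 2*3 = 4
y3 = s (x1 - x3) - y1 mod 5 = 0 * (3 - 4) - 1 = 4

2P = (4, 4)


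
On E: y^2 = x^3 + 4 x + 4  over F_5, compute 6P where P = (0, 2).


k = 6 = 110_2 (binary, LSB first: 011)
Double-and-add from P = (0, 2):
  bit 0 = 0: acc unchanged = O
  bit 1 = 1: acc = O + (1, 2) = (1, 2)
  bit 2 = 1: acc = (1, 2) + (2, 0) = (1, 3)

6P = (1, 3)


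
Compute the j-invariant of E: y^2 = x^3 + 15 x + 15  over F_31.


Delta = -16(4 a^3 + 27 b^2) mod 31 = 24
-1728 * (4 a)^3 = -1728 * (4*15)^3 mod 31 = 29
j = 29 * 24^(-1) mod 31 = 18

j = 18 (mod 31)


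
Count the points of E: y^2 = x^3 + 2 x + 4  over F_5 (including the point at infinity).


For each x in F_5, count y with y^2 = x^3 + 2 x + 4 mod 5:
  x = 0: RHS = 4, y in [2, 3]  -> 2 point(s)
  x = 2: RHS = 1, y in [1, 4]  -> 2 point(s)
  x = 4: RHS = 1, y in [1, 4]  -> 2 point(s)
Affine points: 6. Add the point at infinity: total = 7.

#E(F_5) = 7


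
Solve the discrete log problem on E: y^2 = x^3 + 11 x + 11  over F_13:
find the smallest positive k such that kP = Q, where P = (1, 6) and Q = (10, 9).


Enumerate multiples of P until we hit Q = (10, 9):
  1P = (1, 6)
  2P = (12, 5)
  3P = (10, 9)
Match found at i = 3.

k = 3


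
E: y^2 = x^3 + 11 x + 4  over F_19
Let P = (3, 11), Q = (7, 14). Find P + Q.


P != Q, so use the chord formula.
s = (y2 - y1) / (x2 - x1) = (3) / (4) mod 19 = 15
x3 = s^2 - x1 - x2 mod 19 = 15^2 - 3 - 7 = 6
y3 = s (x1 - x3) - y1 mod 19 = 15 * (3 - 6) - 11 = 1

P + Q = (6, 1)


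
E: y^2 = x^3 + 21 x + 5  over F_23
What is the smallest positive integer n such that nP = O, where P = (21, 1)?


Compute successive multiples of P until we hit O:
  1P = (21, 1)
  2P = (6, 5)
  3P = (2, 20)
  4P = (1, 2)
  5P = (19, 15)
  6P = (9, 7)
  7P = (22, 11)
  8P = (11, 7)
  ... (continuing to 25P)
  25P = O

ord(P) = 25


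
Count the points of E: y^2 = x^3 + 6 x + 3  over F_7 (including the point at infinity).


For each x in F_7, count y with y^2 = x^3 + 6 x + 3 mod 7:
  x = 2: RHS = 2, y in [3, 4]  -> 2 point(s)
  x = 4: RHS = 0, y in [0]  -> 1 point(s)
  x = 5: RHS = 4, y in [2, 5]  -> 2 point(s)
Affine points: 5. Add the point at infinity: total = 6.

#E(F_7) = 6


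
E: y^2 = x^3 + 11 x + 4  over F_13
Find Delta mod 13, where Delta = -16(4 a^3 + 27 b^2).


4 a^3 + 27 b^2 = 4*11^3 + 27*4^2 = 5324 + 432 = 5756
Delta = -16 * (5756) = -92096
Delta mod 13 = 9

Delta = 9 (mod 13)


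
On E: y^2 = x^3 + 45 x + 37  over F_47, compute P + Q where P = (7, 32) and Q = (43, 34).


P != Q, so use the chord formula.
s = (y2 - y1) / (x2 - x1) = (2) / (36) mod 47 = 34
x3 = s^2 - x1 - x2 mod 47 = 34^2 - 7 - 43 = 25
y3 = s (x1 - x3) - y1 mod 47 = 34 * (7 - 25) - 32 = 14

P + Q = (25, 14)


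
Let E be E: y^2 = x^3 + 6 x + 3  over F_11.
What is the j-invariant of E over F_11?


Delta = -16(4 a^3 + 27 b^2) mod 11 = 9
-1728 * (4 a)^3 = -1728 * (4*6)^3 mod 11 = 3
j = 3 * 9^(-1) mod 11 = 4

j = 4 (mod 11)


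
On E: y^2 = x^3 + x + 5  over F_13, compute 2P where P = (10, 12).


k = 2 = 10_2 (binary, LSB first: 01)
Double-and-add from P = (10, 12):
  bit 0 = 0: acc unchanged = O
  bit 1 = 1: acc = O + (7, 11) = (7, 11)

2P = (7, 11)


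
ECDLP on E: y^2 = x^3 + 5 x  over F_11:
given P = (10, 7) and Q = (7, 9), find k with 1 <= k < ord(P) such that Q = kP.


Enumerate multiples of P until we hit Q = (7, 9):
  1P = (10, 7)
  2P = (3, 8)
  3P = (7, 2)
  4P = (9, 2)
  5P = (6, 2)
  6P = (0, 0)
  7P = (6, 9)
  8P = (9, 9)
  9P = (7, 9)
Match found at i = 9.

k = 9


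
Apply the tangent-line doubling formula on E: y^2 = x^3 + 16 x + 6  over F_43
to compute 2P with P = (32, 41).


Doubling: s = (3 x1^2 + a) / (2 y1)
s = (3*32^2 + 16) / (2*41) mod 43 = 2
x3 = s^2 - 2 x1 mod 43 = 2^2 - 2*32 = 26
y3 = s (x1 - x3) - y1 mod 43 = 2 * (32 - 26) - 41 = 14

2P = (26, 14)


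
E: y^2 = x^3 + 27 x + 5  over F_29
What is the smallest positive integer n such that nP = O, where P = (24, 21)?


Compute successive multiples of P until we hit O:
  1P = (24, 21)
  2P = (23, 27)
  3P = (18, 1)
  4P = (11, 3)
  5P = (22, 13)
  6P = (28, 21)
  7P = (6, 8)
  8P = (27, 1)
  ... (continuing to 39P)
  39P = O

ord(P) = 39


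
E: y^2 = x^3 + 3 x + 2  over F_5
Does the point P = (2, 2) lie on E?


Check whether y^2 = x^3 + 3 x + 2 (mod 5) for (x, y) = (2, 2).
LHS: y^2 = 2^2 mod 5 = 4
RHS: x^3 + 3 x + 2 = 2^3 + 3*2 + 2 mod 5 = 1
LHS != RHS

No, not on the curve


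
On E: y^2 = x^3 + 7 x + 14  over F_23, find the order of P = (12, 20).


Compute successive multiples of P until we hit O:
  1P = (12, 20)
  2P = (17, 20)
  3P = (17, 3)
  4P = (12, 3)
  5P = O

ord(P) = 5


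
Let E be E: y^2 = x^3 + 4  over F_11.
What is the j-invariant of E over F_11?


Delta = -16(4 a^3 + 27 b^2) mod 11 = 7
-1728 * (4 a)^3 = -1728 * (4*0)^3 mod 11 = 0
j = 0 * 7^(-1) mod 11 = 0

j = 0 (mod 11)


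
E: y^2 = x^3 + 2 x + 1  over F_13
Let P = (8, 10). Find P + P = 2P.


Doubling: s = (3 x1^2 + a) / (2 y1)
s = (3*8^2 + 2) / (2*10) mod 13 = 11
x3 = s^2 - 2 x1 mod 13 = 11^2 - 2*8 = 1
y3 = s (x1 - x3) - y1 mod 13 = 11 * (8 - 1) - 10 = 2

2P = (1, 2)


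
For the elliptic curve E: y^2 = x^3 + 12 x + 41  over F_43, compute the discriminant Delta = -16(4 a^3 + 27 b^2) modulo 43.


4 a^3 + 27 b^2 = 4*12^3 + 27*41^2 = 6912 + 45387 = 52299
Delta = -16 * (52299) = -836784
Delta mod 43 = 39

Delta = 39 (mod 43)


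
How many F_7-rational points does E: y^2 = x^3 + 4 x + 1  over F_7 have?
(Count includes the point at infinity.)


For each x in F_7, count y with y^2 = x^3 + 4 x + 1 mod 7:
  x = 0: RHS = 1, y in [1, 6]  -> 2 point(s)
  x = 4: RHS = 4, y in [2, 5]  -> 2 point(s)
Affine points: 4. Add the point at infinity: total = 5.

#E(F_7) = 5


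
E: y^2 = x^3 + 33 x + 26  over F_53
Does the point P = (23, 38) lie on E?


Check whether y^2 = x^3 + 33 x + 26 (mod 53) for (x, y) = (23, 38).
LHS: y^2 = 38^2 mod 53 = 13
RHS: x^3 + 33 x + 26 = 23^3 + 33*23 + 26 mod 53 = 20
LHS != RHS

No, not on the curve


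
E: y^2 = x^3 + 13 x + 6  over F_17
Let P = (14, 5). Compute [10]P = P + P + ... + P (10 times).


k = 10 = 1010_2 (binary, LSB first: 0101)
Double-and-add from P = (14, 5):
  bit 0 = 0: acc unchanged = O
  bit 1 = 1: acc = O + (5, 14) = (5, 14)
  bit 2 = 0: acc unchanged = (5, 14)
  bit 3 = 1: acc = (5, 14) + (9, 6) = (7, 7)

10P = (7, 7)


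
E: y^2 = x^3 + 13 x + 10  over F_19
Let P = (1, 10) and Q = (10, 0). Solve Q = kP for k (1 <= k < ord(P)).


Enumerate multiples of P until we hit Q = (10, 0):
  1P = (1, 10)
  2P = (7, 8)
  3P = (9, 18)
  4P = (10, 0)
Match found at i = 4.

k = 4


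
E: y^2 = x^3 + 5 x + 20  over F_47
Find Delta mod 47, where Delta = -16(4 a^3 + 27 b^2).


4 a^3 + 27 b^2 = 4*5^3 + 27*20^2 = 500 + 10800 = 11300
Delta = -16 * (11300) = -180800
Delta mod 47 = 9

Delta = 9 (mod 47)


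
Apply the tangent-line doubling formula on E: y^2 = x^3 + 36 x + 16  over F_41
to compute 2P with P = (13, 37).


Doubling: s = (3 x1^2 + a) / (2 y1)
s = (3*13^2 + 36) / (2*37) mod 41 = 9
x3 = s^2 - 2 x1 mod 41 = 9^2 - 2*13 = 14
y3 = s (x1 - x3) - y1 mod 41 = 9 * (13 - 14) - 37 = 36

2P = (14, 36)


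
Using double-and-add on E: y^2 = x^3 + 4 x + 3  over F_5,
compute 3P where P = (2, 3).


k = 3 = 11_2 (binary, LSB first: 11)
Double-and-add from P = (2, 3):
  bit 0 = 1: acc = O + (2, 3) = (2, 3)
  bit 1 = 1: acc = (2, 3) + (2, 2) = O

3P = O


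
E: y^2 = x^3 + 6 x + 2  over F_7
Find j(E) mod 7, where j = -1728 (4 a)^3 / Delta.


Delta = -16(4 a^3 + 27 b^2) mod 7 = 2
-1728 * (4 a)^3 = -1728 * (4*6)^3 mod 7 = 6
j = 6 * 2^(-1) mod 7 = 3

j = 3 (mod 7)


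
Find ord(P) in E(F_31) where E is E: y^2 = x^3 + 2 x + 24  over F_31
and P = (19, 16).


Compute successive multiples of P until we hit O:
  1P = (19, 16)
  2P = (24, 15)
  3P = (24, 16)
  4P = (19, 15)
  5P = O

ord(P) = 5


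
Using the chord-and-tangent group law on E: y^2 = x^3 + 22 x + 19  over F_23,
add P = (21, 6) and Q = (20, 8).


P != Q, so use the chord formula.
s = (y2 - y1) / (x2 - x1) = (2) / (22) mod 23 = 21
x3 = s^2 - x1 - x2 mod 23 = 21^2 - 21 - 20 = 9
y3 = s (x1 - x3) - y1 mod 23 = 21 * (21 - 9) - 6 = 16

P + Q = (9, 16)


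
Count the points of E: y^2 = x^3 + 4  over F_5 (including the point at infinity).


For each x in F_5, count y with y^2 = x^3 + 0 x + 4 mod 5:
  x = 0: RHS = 4, y in [2, 3]  -> 2 point(s)
  x = 1: RHS = 0, y in [0]  -> 1 point(s)
  x = 3: RHS = 1, y in [1, 4]  -> 2 point(s)
Affine points: 5. Add the point at infinity: total = 6.

#E(F_5) = 6


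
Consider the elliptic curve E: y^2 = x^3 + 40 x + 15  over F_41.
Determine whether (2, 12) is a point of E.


Check whether y^2 = x^3 + 40 x + 15 (mod 41) for (x, y) = (2, 12).
LHS: y^2 = 12^2 mod 41 = 21
RHS: x^3 + 40 x + 15 = 2^3 + 40*2 + 15 mod 41 = 21
LHS = RHS

Yes, on the curve


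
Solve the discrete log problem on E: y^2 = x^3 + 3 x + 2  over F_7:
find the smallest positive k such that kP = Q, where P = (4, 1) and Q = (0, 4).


Enumerate multiples of P until we hit Q = (0, 4):
  1P = (4, 1)
  2P = (0, 3)
  3P = (5, 3)
  4P = (2, 3)
  5P = (2, 4)
  6P = (5, 4)
  7P = (0, 4)
Match found at i = 7.

k = 7


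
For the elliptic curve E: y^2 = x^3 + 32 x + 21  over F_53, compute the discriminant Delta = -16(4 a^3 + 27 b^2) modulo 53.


4 a^3 + 27 b^2 = 4*32^3 + 27*21^2 = 131072 + 11907 = 142979
Delta = -16 * (142979) = -2287664
Delta mod 53 = 28

Delta = 28 (mod 53)


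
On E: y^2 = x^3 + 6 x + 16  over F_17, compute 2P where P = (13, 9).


Doubling: s = (3 x1^2 + a) / (2 y1)
s = (3*13^2 + 6) / (2*9) mod 17 = 3
x3 = s^2 - 2 x1 mod 17 = 3^2 - 2*13 = 0
y3 = s (x1 - x3) - y1 mod 17 = 3 * (13 - 0) - 9 = 13

2P = (0, 13)


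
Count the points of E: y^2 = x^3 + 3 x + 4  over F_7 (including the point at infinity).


For each x in F_7, count y with y^2 = x^3 + 3 x + 4 mod 7:
  x = 0: RHS = 4, y in [2, 5]  -> 2 point(s)
  x = 1: RHS = 1, y in [1, 6]  -> 2 point(s)
  x = 2: RHS = 4, y in [2, 5]  -> 2 point(s)
  x = 5: RHS = 4, y in [2, 5]  -> 2 point(s)
  x = 6: RHS = 0, y in [0]  -> 1 point(s)
Affine points: 9. Add the point at infinity: total = 10.

#E(F_7) = 10


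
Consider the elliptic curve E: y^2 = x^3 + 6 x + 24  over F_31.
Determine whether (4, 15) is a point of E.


Check whether y^2 = x^3 + 6 x + 24 (mod 31) for (x, y) = (4, 15).
LHS: y^2 = 15^2 mod 31 = 8
RHS: x^3 + 6 x + 24 = 4^3 + 6*4 + 24 mod 31 = 19
LHS != RHS

No, not on the curve


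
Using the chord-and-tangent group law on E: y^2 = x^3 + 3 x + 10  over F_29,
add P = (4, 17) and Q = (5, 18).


P != Q, so use the chord formula.
s = (y2 - y1) / (x2 - x1) = (1) / (1) mod 29 = 1
x3 = s^2 - x1 - x2 mod 29 = 1^2 - 4 - 5 = 21
y3 = s (x1 - x3) - y1 mod 29 = 1 * (4 - 21) - 17 = 24

P + Q = (21, 24)


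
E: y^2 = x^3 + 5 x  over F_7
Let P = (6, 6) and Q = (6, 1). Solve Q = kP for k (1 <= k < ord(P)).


Enumerate multiples of P until we hit Q = (6, 1):
  1P = (6, 6)
  2P = (4, 0)
  3P = (6, 1)
Match found at i = 3.

k = 3


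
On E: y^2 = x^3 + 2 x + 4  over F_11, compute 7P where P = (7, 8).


k = 7 = 111_2 (binary, LSB first: 111)
Double-and-add from P = (7, 8):
  bit 0 = 1: acc = O + (7, 8) = (7, 8)
  bit 1 = 1: acc = (7, 8) + (9, 5) = (0, 9)
  bit 2 = 1: acc = (0, 9) + (2, 7) = (10, 1)

7P = (10, 1)


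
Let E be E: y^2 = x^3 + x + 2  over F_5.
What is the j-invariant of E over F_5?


Delta = -16(4 a^3 + 27 b^2) mod 5 = 3
-1728 * (4 a)^3 = -1728 * (4*1)^3 mod 5 = 3
j = 3 * 3^(-1) mod 5 = 1

j = 1 (mod 5)


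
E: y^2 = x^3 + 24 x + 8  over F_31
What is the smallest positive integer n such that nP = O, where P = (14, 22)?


Compute successive multiples of P until we hit O:
  1P = (14, 22)
  2P = (12, 3)
  3P = (10, 16)
  4P = (17, 20)
  5P = (28, 8)
  6P = (21, 16)
  7P = (29, 13)
  8P = (2, 8)
  ... (continuing to 35P)
  35P = O

ord(P) = 35


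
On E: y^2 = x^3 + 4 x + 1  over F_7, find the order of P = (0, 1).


Compute successive multiples of P until we hit O:
  1P = (0, 1)
  2P = (4, 5)
  3P = (4, 2)
  4P = (0, 6)
  5P = O

ord(P) = 5


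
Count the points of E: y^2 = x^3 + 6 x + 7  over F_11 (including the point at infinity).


For each x in F_11, count y with y^2 = x^3 + 6 x + 7 mod 11:
  x = 1: RHS = 3, y in [5, 6]  -> 2 point(s)
  x = 2: RHS = 5, y in [4, 7]  -> 2 point(s)
  x = 9: RHS = 9, y in [3, 8]  -> 2 point(s)
  x = 10: RHS = 0, y in [0]  -> 1 point(s)
Affine points: 7. Add the point at infinity: total = 8.

#E(F_11) = 8


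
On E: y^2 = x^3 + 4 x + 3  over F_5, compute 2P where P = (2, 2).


k = 2 = 10_2 (binary, LSB first: 01)
Double-and-add from P = (2, 2):
  bit 0 = 0: acc unchanged = O
  bit 1 = 1: acc = O + (2, 3) = (2, 3)

2P = (2, 3)


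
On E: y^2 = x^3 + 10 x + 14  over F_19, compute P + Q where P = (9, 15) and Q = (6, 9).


P != Q, so use the chord formula.
s = (y2 - y1) / (x2 - x1) = (13) / (16) mod 19 = 2
x3 = s^2 - x1 - x2 mod 19 = 2^2 - 9 - 6 = 8
y3 = s (x1 - x3) - y1 mod 19 = 2 * (9 - 8) - 15 = 6

P + Q = (8, 6)


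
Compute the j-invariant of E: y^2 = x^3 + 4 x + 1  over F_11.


Delta = -16(4 a^3 + 27 b^2) mod 11 = 4
-1728 * (4 a)^3 = -1728 * (4*4)^3 mod 11 = 7
j = 7 * 4^(-1) mod 11 = 10

j = 10 (mod 11)


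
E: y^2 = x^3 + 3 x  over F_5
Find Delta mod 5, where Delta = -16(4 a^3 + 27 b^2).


4 a^3 + 27 b^2 = 4*3^3 + 27*0^2 = 108 + 0 = 108
Delta = -16 * (108) = -1728
Delta mod 5 = 2

Delta = 2 (mod 5)


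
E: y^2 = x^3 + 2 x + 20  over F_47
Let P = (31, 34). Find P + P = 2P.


Doubling: s = (3 x1^2 + a) / (2 y1)
s = (3*31^2 + 2) / (2*34) mod 47 = 21
x3 = s^2 - 2 x1 mod 47 = 21^2 - 2*31 = 3
y3 = s (x1 - x3) - y1 mod 47 = 21 * (31 - 3) - 34 = 37

2P = (3, 37)


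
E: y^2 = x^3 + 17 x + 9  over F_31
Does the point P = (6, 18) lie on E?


Check whether y^2 = x^3 + 17 x + 9 (mod 31) for (x, y) = (6, 18).
LHS: y^2 = 18^2 mod 31 = 14
RHS: x^3 + 17 x + 9 = 6^3 + 17*6 + 9 mod 31 = 17
LHS != RHS

No, not on the curve


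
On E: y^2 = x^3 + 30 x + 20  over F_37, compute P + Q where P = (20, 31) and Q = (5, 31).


P != Q, so use the chord formula.
s = (y2 - y1) / (x2 - x1) = (0) / (22) mod 37 = 0
x3 = s^2 - x1 - x2 mod 37 = 0^2 - 20 - 5 = 12
y3 = s (x1 - x3) - y1 mod 37 = 0 * (20 - 12) - 31 = 6

P + Q = (12, 6)


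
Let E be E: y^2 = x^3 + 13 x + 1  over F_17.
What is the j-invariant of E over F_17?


Delta = -16(4 a^3 + 27 b^2) mod 17 = 9
-1728 * (4 a)^3 = -1728 * (4*13)^3 mod 17 = 6
j = 6 * 9^(-1) mod 17 = 12

j = 12 (mod 17)


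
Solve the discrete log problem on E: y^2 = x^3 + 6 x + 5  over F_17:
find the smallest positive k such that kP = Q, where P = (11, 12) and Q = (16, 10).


Enumerate multiples of P until we hit Q = (16, 10):
  1P = (11, 12)
  2P = (8, 15)
  3P = (16, 10)
Match found at i = 3.

k = 3


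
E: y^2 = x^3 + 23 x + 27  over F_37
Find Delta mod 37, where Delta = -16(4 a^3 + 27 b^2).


4 a^3 + 27 b^2 = 4*23^3 + 27*27^2 = 48668 + 19683 = 68351
Delta = -16 * (68351) = -1093616
Delta mod 37 = 30

Delta = 30 (mod 37)


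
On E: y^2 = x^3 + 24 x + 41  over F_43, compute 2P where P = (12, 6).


Doubling: s = (3 x1^2 + a) / (2 y1)
s = (3*12^2 + 24) / (2*6) mod 43 = 38
x3 = s^2 - 2 x1 mod 43 = 38^2 - 2*12 = 1
y3 = s (x1 - x3) - y1 mod 43 = 38 * (12 - 1) - 6 = 25

2P = (1, 25)


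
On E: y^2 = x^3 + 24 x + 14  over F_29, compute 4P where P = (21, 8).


k = 4 = 100_2 (binary, LSB first: 001)
Double-and-add from P = (21, 8):
  bit 0 = 0: acc unchanged = O
  bit 1 = 0: acc unchanged = O
  bit 2 = 1: acc = O + (8, 15) = (8, 15)

4P = (8, 15)


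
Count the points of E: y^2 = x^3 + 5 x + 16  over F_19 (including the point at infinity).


For each x in F_19, count y with y^2 = x^3 + 5 x + 16 mod 19:
  x = 0: RHS = 16, y in [4, 15]  -> 2 point(s)
  x = 3: RHS = 1, y in [1, 18]  -> 2 point(s)
  x = 4: RHS = 5, y in [9, 10]  -> 2 point(s)
  x = 8: RHS = 17, y in [6, 13]  -> 2 point(s)
  x = 9: RHS = 11, y in [7, 12]  -> 2 point(s)
  x = 13: RHS = 17, y in [6, 13]  -> 2 point(s)
  x = 17: RHS = 17, y in [6, 13]  -> 2 point(s)
Affine points: 14. Add the point at infinity: total = 15.

#E(F_19) = 15


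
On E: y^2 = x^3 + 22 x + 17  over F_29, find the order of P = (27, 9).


Compute successive multiples of P until we hit O:
  1P = (27, 9)
  2P = (9, 25)
  3P = (21, 5)
  4P = (4, 16)
  5P = (5, 7)
  6P = (3, 9)
  7P = (28, 20)
  8P = (8, 26)
  ... (continuing to 27P)
  27P = O

ord(P) = 27


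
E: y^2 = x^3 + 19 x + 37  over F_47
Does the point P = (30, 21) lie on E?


Check whether y^2 = x^3 + 19 x + 37 (mod 47) for (x, y) = (30, 21).
LHS: y^2 = 21^2 mod 47 = 18
RHS: x^3 + 19 x + 37 = 30^3 + 19*30 + 37 mod 47 = 18
LHS = RHS

Yes, on the curve


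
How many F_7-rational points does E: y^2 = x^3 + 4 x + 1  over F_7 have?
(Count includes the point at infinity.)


For each x in F_7, count y with y^2 = x^3 + 4 x + 1 mod 7:
  x = 0: RHS = 1, y in [1, 6]  -> 2 point(s)
  x = 4: RHS = 4, y in [2, 5]  -> 2 point(s)
Affine points: 4. Add the point at infinity: total = 5.

#E(F_7) = 5


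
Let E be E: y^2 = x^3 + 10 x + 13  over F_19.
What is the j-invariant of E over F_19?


Delta = -16(4 a^3 + 27 b^2) mod 19 = 1
-1728 * (4 a)^3 = -1728 * (4*10)^3 mod 19 = 8
j = 8 * 1^(-1) mod 19 = 8

j = 8 (mod 19)


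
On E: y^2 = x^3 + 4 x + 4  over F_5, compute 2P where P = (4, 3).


Doubling: s = (3 x1^2 + a) / (2 y1)
s = (3*4^2 + 4) / (2*3) mod 5 = 2
x3 = s^2 - 2 x1 mod 5 = 2^2 - 2*4 = 1
y3 = s (x1 - x3) - y1 mod 5 = 2 * (4 - 1) - 3 = 3

2P = (1, 3)


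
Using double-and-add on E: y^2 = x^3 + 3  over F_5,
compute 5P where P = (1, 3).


k = 5 = 101_2 (binary, LSB first: 101)
Double-and-add from P = (1, 3):
  bit 0 = 1: acc = O + (1, 3) = (1, 3)
  bit 1 = 0: acc unchanged = (1, 3)
  bit 2 = 1: acc = (1, 3) + (2, 1) = (1, 2)

5P = (1, 2)


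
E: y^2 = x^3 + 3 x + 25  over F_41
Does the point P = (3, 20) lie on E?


Check whether y^2 = x^3 + 3 x + 25 (mod 41) for (x, y) = (3, 20).
LHS: y^2 = 20^2 mod 41 = 31
RHS: x^3 + 3 x + 25 = 3^3 + 3*3 + 25 mod 41 = 20
LHS != RHS

No, not on the curve


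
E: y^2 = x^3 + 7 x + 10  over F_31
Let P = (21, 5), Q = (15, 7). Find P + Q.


P != Q, so use the chord formula.
s = (y2 - y1) / (x2 - x1) = (2) / (25) mod 31 = 10
x3 = s^2 - x1 - x2 mod 31 = 10^2 - 21 - 15 = 2
y3 = s (x1 - x3) - y1 mod 31 = 10 * (21 - 2) - 5 = 30

P + Q = (2, 30)


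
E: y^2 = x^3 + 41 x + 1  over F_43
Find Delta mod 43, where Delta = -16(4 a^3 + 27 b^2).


4 a^3 + 27 b^2 = 4*41^3 + 27*1^2 = 275684 + 27 = 275711
Delta = -16 * (275711) = -4411376
Delta mod 43 = 37

Delta = 37 (mod 43)


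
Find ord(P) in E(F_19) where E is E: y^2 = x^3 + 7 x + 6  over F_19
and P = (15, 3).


Compute successive multiples of P until we hit O:
  1P = (15, 3)
  2P = (6, 13)
  3P = (18, 13)
  4P = (14, 13)
  5P = (14, 6)
  6P = (18, 6)
  7P = (6, 6)
  8P = (15, 16)
  ... (continuing to 9P)
  9P = O

ord(P) = 9


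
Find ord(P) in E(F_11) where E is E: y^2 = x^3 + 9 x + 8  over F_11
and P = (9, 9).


Compute successive multiples of P until we hit O:
  1P = (9, 9)
  2P = (2, 1)
  3P = (4, 3)
  4P = (10, 3)
  5P = (6, 6)
  6P = (8, 3)
  7P = (8, 8)
  8P = (6, 5)
  ... (continuing to 13P)
  13P = O

ord(P) = 13


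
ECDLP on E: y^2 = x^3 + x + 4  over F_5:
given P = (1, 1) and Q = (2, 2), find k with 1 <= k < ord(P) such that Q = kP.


Enumerate multiples of P until we hit Q = (2, 2):
  1P = (1, 1)
  2P = (2, 2)
Match found at i = 2.

k = 2


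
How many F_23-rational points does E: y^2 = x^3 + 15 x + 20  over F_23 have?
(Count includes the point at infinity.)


For each x in F_23, count y with y^2 = x^3 + 15 x + 20 mod 23:
  x = 1: RHS = 13, y in [6, 17]  -> 2 point(s)
  x = 2: RHS = 12, y in [9, 14]  -> 2 point(s)
  x = 3: RHS = 0, y in [0]  -> 1 point(s)
  x = 4: RHS = 6, y in [11, 12]  -> 2 point(s)
  x = 5: RHS = 13, y in [6, 17]  -> 2 point(s)
  x = 6: RHS = 4, y in [2, 21]  -> 2 point(s)
  x = 7: RHS = 8, y in [10, 13]  -> 2 point(s)
  x = 8: RHS = 8, y in [10, 13]  -> 2 point(s)
  x = 15: RHS = 9, y in [3, 20]  -> 2 point(s)
  x = 16: RHS = 9, y in [3, 20]  -> 2 point(s)
  x = 17: RHS = 13, y in [6, 17]  -> 2 point(s)
  x = 18: RHS = 4, y in [2, 21]  -> 2 point(s)
  x = 22: RHS = 4, y in [2, 21]  -> 2 point(s)
Affine points: 25. Add the point at infinity: total = 26.

#E(F_23) = 26


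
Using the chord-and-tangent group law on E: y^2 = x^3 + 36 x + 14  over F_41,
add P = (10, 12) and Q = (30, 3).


P != Q, so use the chord formula.
s = (y2 - y1) / (x2 - x1) = (32) / (20) mod 41 = 18
x3 = s^2 - x1 - x2 mod 41 = 18^2 - 10 - 30 = 38
y3 = s (x1 - x3) - y1 mod 41 = 18 * (10 - 38) - 12 = 17

P + Q = (38, 17)


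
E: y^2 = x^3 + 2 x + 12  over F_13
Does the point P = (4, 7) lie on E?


Check whether y^2 = x^3 + 2 x + 12 (mod 13) for (x, y) = (4, 7).
LHS: y^2 = 7^2 mod 13 = 10
RHS: x^3 + 2 x + 12 = 4^3 + 2*4 + 12 mod 13 = 6
LHS != RHS

No, not on the curve


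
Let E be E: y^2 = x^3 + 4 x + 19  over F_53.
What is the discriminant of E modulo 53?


4 a^3 + 27 b^2 = 4*4^3 + 27*19^2 = 256 + 9747 = 10003
Delta = -16 * (10003) = -160048
Delta mod 53 = 12

Delta = 12 (mod 53)


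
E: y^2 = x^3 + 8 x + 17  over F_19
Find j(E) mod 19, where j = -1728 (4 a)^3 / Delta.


Delta = -16(4 a^3 + 27 b^2) mod 19 = 8
-1728 * (4 a)^3 = -1728 * (4*8)^3 mod 19 = 12
j = 12 * 8^(-1) mod 19 = 11

j = 11 (mod 19)


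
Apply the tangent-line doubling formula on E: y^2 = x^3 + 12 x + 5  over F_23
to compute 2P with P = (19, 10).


Doubling: s = (3 x1^2 + a) / (2 y1)
s = (3*19^2 + 12) / (2*10) mod 23 = 3
x3 = s^2 - 2 x1 mod 23 = 3^2 - 2*19 = 17
y3 = s (x1 - x3) - y1 mod 23 = 3 * (19 - 17) - 10 = 19

2P = (17, 19)


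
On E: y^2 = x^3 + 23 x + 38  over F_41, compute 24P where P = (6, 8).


k = 24 = 11000_2 (binary, LSB first: 00011)
Double-and-add from P = (6, 8):
  bit 0 = 0: acc unchanged = O
  bit 1 = 0: acc unchanged = O
  bit 2 = 0: acc unchanged = O
  bit 3 = 1: acc = O + (33, 30) = (33, 30)
  bit 4 = 1: acc = (33, 30) + (24, 33) = (16, 19)

24P = (16, 19)


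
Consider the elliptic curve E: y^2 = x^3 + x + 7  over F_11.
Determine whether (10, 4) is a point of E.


Check whether y^2 = x^3 + 1 x + 7 (mod 11) for (x, y) = (10, 4).
LHS: y^2 = 4^2 mod 11 = 5
RHS: x^3 + 1 x + 7 = 10^3 + 1*10 + 7 mod 11 = 5
LHS = RHS

Yes, on the curve


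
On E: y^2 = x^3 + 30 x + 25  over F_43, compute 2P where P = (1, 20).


Doubling: s = (3 x1^2 + a) / (2 y1)
s = (3*1^2 + 30) / (2*20) mod 43 = 32
x3 = s^2 - 2 x1 mod 43 = 32^2 - 2*1 = 33
y3 = s (x1 - x3) - y1 mod 43 = 32 * (1 - 33) - 20 = 31

2P = (33, 31)


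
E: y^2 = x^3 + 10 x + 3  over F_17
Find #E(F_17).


For each x in F_17, count y with y^2 = x^3 + 10 x + 3 mod 17:
  x = 3: RHS = 9, y in [3, 14]  -> 2 point(s)
  x = 5: RHS = 8, y in [5, 12]  -> 2 point(s)
  x = 7: RHS = 8, y in [5, 12]  -> 2 point(s)
  x = 8: RHS = 0, y in [0]  -> 1 point(s)
  x = 10: RHS = 15, y in [7, 10]  -> 2 point(s)
  x = 11: RHS = 16, y in [4, 13]  -> 2 point(s)
  x = 12: RHS = 15, y in [7, 10]  -> 2 point(s)
  x = 13: RHS = 1, y in [1, 16]  -> 2 point(s)
  x = 15: RHS = 9, y in [3, 14]  -> 2 point(s)
  x = 16: RHS = 9, y in [3, 14]  -> 2 point(s)
Affine points: 19. Add the point at infinity: total = 20.

#E(F_17) = 20


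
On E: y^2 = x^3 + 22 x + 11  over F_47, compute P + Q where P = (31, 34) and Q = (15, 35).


P != Q, so use the chord formula.
s = (y2 - y1) / (x2 - x1) = (1) / (31) mod 47 = 44
x3 = s^2 - x1 - x2 mod 47 = 44^2 - 31 - 15 = 10
y3 = s (x1 - x3) - y1 mod 47 = 44 * (31 - 10) - 34 = 44

P + Q = (10, 44)


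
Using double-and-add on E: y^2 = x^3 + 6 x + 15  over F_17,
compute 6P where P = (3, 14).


k = 6 = 110_2 (binary, LSB first: 011)
Double-and-add from P = (3, 14):
  bit 0 = 0: acc unchanged = O
  bit 1 = 1: acc = O + (3, 3) = (3, 3)
  bit 2 = 1: acc = (3, 3) + (3, 14) = O

6P = O


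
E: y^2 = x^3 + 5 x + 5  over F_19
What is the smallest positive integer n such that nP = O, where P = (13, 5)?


Compute successive multiples of P until we hit O:
  1P = (13, 5)
  2P = (16, 1)
  3P = (15, 4)
  4P = (15, 15)
  5P = (16, 18)
  6P = (13, 14)
  7P = O

ord(P) = 7


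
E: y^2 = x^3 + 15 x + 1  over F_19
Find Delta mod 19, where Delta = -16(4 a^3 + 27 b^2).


4 a^3 + 27 b^2 = 4*15^3 + 27*1^2 = 13500 + 27 = 13527
Delta = -16 * (13527) = -216432
Delta mod 19 = 16

Delta = 16 (mod 19)


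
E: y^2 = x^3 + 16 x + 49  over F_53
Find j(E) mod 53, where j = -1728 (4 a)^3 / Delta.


Delta = -16(4 a^3 + 27 b^2) mod 53 = 25
-1728 * (4 a)^3 = -1728 * (4*16)^3 mod 53 = 20
j = 20 * 25^(-1) mod 53 = 22

j = 22 (mod 53)


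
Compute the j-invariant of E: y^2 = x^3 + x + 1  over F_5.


Delta = -16(4 a^3 + 27 b^2) mod 5 = 4
-1728 * (4 a)^3 = -1728 * (4*1)^3 mod 5 = 3
j = 3 * 4^(-1) mod 5 = 2

j = 2 (mod 5)


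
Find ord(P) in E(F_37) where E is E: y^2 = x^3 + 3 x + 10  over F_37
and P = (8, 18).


Compute successive multiples of P until we hit O:
  1P = (8, 18)
  2P = (10, 2)
  3P = (9, 27)
  4P = (27, 33)
  5P = (14, 24)
  6P = (16, 11)
  7P = (34, 14)
  8P = (4, 7)
  ... (continuing to 41P)
  41P = O

ord(P) = 41


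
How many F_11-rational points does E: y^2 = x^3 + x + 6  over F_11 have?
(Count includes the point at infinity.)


For each x in F_11, count y with y^2 = x^3 + 1 x + 6 mod 11:
  x = 2: RHS = 5, y in [4, 7]  -> 2 point(s)
  x = 3: RHS = 3, y in [5, 6]  -> 2 point(s)
  x = 5: RHS = 4, y in [2, 9]  -> 2 point(s)
  x = 7: RHS = 4, y in [2, 9]  -> 2 point(s)
  x = 8: RHS = 9, y in [3, 8]  -> 2 point(s)
  x = 10: RHS = 4, y in [2, 9]  -> 2 point(s)
Affine points: 12. Add the point at infinity: total = 13.

#E(F_11) = 13


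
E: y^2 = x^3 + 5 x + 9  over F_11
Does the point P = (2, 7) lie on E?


Check whether y^2 = x^3 + 5 x + 9 (mod 11) for (x, y) = (2, 7).
LHS: y^2 = 7^2 mod 11 = 5
RHS: x^3 + 5 x + 9 = 2^3 + 5*2 + 9 mod 11 = 5
LHS = RHS

Yes, on the curve


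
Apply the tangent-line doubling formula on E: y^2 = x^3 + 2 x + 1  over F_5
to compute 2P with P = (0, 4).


Doubling: s = (3 x1^2 + a) / (2 y1)
s = (3*0^2 + 2) / (2*4) mod 5 = 4
x3 = s^2 - 2 x1 mod 5 = 4^2 - 2*0 = 1
y3 = s (x1 - x3) - y1 mod 5 = 4 * (0 - 1) - 4 = 2

2P = (1, 2)


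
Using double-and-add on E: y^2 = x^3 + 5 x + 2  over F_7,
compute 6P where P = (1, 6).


k = 6 = 110_2 (binary, LSB first: 011)
Double-and-add from P = (1, 6):
  bit 0 = 0: acc unchanged = O
  bit 1 = 1: acc = O + (0, 4) = (0, 4)
  bit 2 = 1: acc = (0, 4) + (4, 4) = (3, 3)

6P = (3, 3)
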